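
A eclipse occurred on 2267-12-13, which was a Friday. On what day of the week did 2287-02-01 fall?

From December 13, 2267 to December 13, 2286: 19 years, of which 5 contain a Feb 29 — 14×365 + 5×366 = 6940 days.
December 2286: 31 − 13 = 18 days remain.
Then January (31): 31 days.
February 1, 2287: 1 day (2287 is not a leap year).
Residual: 50 days.
Total: 6990 days.
6990 mod 7 = 4, so 4 days after Friday is Tuesday.

Tuesday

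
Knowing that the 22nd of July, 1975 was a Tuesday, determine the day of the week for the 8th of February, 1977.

Tuesday

Day-of-year of July 22, 1975: 203.
Day-of-year of February 8, 1977: 39.
1975 has 365 days, so 365 − 203 = 162 days remain in 1975.
Full years: 1976: 366. Sum = 366.
Total: 162 + 366 + 39 = 567 days.
567 is a multiple of 7, so the 8th of February, 1977 falls on the same weekday: Tuesday.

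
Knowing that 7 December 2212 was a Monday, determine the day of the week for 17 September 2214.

Day-of-year of December 7, 2212: 342.
Day-of-year of September 17, 2214: 260.
2212 has 366 days, so 366 − 342 = 24 days remain in 2212.
Full years: 2213: 365. Sum = 365.
Total: 24 + 365 + 260 = 649 days.
649 mod 7 = 5, so 5 days after Monday is Saturday.

Saturday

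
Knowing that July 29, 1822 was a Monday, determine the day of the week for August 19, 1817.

Tuesday

Count forward from the earlier date (August 19, 1817) to the later (July 29, 1822):
Day-of-year of August 19, 1817: 231.
Day-of-year of July 29, 1822: 210.
1817 has 365 days, so 365 − 231 = 134 days remain in 1817.
Full years: 1818: 365; 1819: 365; 1820: 366; 1821: 365. Sum = 1461.
Total: 134 + 1461 + 210 = 1805 days.
1805 mod 7 = 6, so 6 days before Monday is Tuesday.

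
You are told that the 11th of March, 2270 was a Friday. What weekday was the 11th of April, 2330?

Friday

From March 11, 2270 to March 11, 2330: 60 years, of which 14 contain a Feb 29 — 46×365 + 14×366 = 21914 days.
(2300 is not a leap year (divisible by 100 but not 400).)
March 2330: 31 − 11 = 20 days remain.
April 1–11, 2330: 11 days.
Residual: 31 days.
Total: 21945 days.
21945 is a multiple of 7, so the 11th of April, 2330 falls on the same weekday: Friday.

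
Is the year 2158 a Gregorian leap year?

2158 is not a leap year.

No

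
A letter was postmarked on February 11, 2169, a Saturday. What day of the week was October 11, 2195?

Sunday

From February 11, 2169 to February 11, 2195: 26 years, of which 6 contain a Feb 29 — 20×365 + 6×366 = 9496 days.
February 2195: 28 − 11 = 17 days remain (2195 is not a leap year, so February has 28 days).
Then March (31), April (30), May (31), June (30), July (31), August (31), September (30): 31 + 30 + 31 + 30 + 31 + 31 + 30 = 214 days.
October 1–11, 2195: 11 days.
Residual: 242 days.
Total: 9738 days.
9738 mod 7 = 1, so 1 day after Saturday is Sunday.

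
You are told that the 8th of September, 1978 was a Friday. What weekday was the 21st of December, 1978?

Thursday

September 1978: 30 − 8 = 22 days remain.
Then October (31), November (30): 31 + 30 = 61 days.
December 1–21, 1978: 21 days.
Total: 22 + 61 + 21 = 104 days.
104 mod 7 = 6, so 6 days after Friday is Thursday.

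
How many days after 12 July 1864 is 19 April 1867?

1011

July 12, 1864 → July 12, 1865: 365 days.
July 12, 1865 → July 12, 1866: 365 days.
July 1866: 31 − 12 = 19 days remain.
Then August (31), September (30), October (31), November (30), December (31), January (31), February 1867 (28), March (31): 31 + 30 + 31 + 30 + 31 + 31 + 28 + 31 = 243 days.
April 1–19, 1867: 19 days.
Residual: 281 days.
Total: 1011 days.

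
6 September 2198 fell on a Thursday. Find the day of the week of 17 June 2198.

Sunday

Count forward from the earlier date (June 17, 2198) to the later (September 6, 2198):
June 2198: 30 − 17 = 13 days remain.
Then July (31), August (31): 31 + 31 = 62 days.
September 1–6, 2198: 6 days.
Total: 13 + 62 + 6 = 81 days.
81 mod 7 = 4, so 4 days before Thursday is Sunday.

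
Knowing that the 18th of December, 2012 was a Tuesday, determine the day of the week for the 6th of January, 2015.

December 18, 2012 → December 18, 2013: 365 days.
December 18, 2013 → December 18, 2014: 365 days.
December 2014: 31 − 18 = 13 days remain.
January 1–6, 2015: 6 days.
Residual: 19 days.
Total: 749 days.
749 is a multiple of 7, so the 6th of January, 2015 falls on the same weekday: Tuesday.

Tuesday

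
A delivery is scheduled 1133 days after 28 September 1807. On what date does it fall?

4 November 1810

Count 1133 days after September 28, 1807:
September 28, 1807 → September 28, 1808: 366 days (1808 is a leap year).
September 28, 1808 → September 28, 1809: 365 days.
September 28, 1809 → September 28, 1810: 365 days.
September 1810: 30 − 28 = 2 days remain.
Then October (31): 31 days.
November 1–4, 1810: 4 days.
Residual: 37 days.
Total: 1133 days.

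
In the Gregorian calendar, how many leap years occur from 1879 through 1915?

8

Years divisible by 4 in [1879, 1915]: 1880, 1884, 1888, 1892, 1896, 1900, 1904, 1908, 1912.
Of these, 1900 is divisible by 100 but not 400, so not leap.
Leap years: 9 − 1 = 8.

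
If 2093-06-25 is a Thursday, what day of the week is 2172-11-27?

From June 25, 2093 to June 25, 2172: 79 years, of which 19 contain a Feb 29 — 60×365 + 19×366 = 28854 days.
(2100 is not a leap year (divisible by 100 but not 400).)
June 2172: 30 − 25 = 5 days remain.
Then July (31), August (31), September (30), October (31): 31 + 31 + 30 + 31 = 123 days.
November 1–27, 2172: 27 days.
Residual: 155 days.
Total: 29009 days.
29009 mod 7 = 1, so 1 day after Thursday is Friday.

Friday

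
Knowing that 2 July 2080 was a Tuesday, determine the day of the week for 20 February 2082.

Friday

July 2, 2080 → July 2, 2081: 365 days.
July 2081: 31 − 2 = 29 days remain.
Then August (31), September (30), October (31), November (30), December (31), January (31): 31 + 30 + 31 + 30 + 31 + 31 = 184 days.
February 1–20, 2082: 20 days (2082 is not a leap year).
Residual: 233 days.
Total: 598 days.
598 mod 7 = 3, so 3 days after Tuesday is Friday.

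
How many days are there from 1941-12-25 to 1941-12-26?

1

Within December 1941: 26 − 25 = 1 day.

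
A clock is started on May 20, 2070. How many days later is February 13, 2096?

9400

From May 20, 2070 to May 20, 2095: 25 years, of which 6 contain a Feb 29 — 19×365 + 6×366 = 9131 days.
May 2095: 31 − 20 = 11 days remain.
Then June (30), July (31), August (31), September (30), October (31), November (30), December (31), January (31): 30 + 31 + 31 + 30 + 31 + 30 + 31 + 31 = 245 days.
February 1–13, 2096: 13 days (2096 is a leap year).
Residual: 269 days.
Total: 9400 days.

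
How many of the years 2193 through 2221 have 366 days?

Years divisible by 4 in [2193, 2221]: 2196, 2200, 2204, 2208, 2212, 2216, 2220.
Of these, 2200 is divisible by 100 but not 400, so not leap.
Leap years: 7 − 1 = 6.

6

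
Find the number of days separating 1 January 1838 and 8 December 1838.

January 1838: 31 − 1 = 30 days remain.
Then 10 full months totalling 303 days.
December 1–8, 1838: 8 days.
Total: 30 + 303 + 8 = 341 days.

341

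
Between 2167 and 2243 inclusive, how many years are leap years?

Years divisible by 4: 2168, 2172, …, 2240 — 19 in all.
Of these, 2200 is divisible by 100 but not 400, so not leap.
Leap years: 19 − 1 = 18.

18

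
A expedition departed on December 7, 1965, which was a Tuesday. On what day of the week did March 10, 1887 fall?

Count forward from the earlier date (March 10, 1887) to the later (December 7, 1965):
From March 10, 1887 to March 10, 1965: 78 years, of which 19 contain a Feb 29 — 59×365 + 19×366 = 28489 days.
(1900 is not a leap year (divisible by 100 but not 400).)
March 1965: 31 − 10 = 21 days remain.
Then April (30), May (31), June (30), July (31), August (31), September (30), October (31), November (30): 30 + 31 + 30 + 31 + 31 + 30 + 31 + 30 = 244 days.
December 1–7, 1965: 7 days.
Residual: 272 days.
Total: 28761 days.
28761 mod 7 = 5, so 5 days before Tuesday is Thursday.

Thursday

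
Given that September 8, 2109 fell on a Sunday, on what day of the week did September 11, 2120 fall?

Day-of-year of September 8, 2109: 251.
Day-of-year of September 11, 2120: 255.
2109 has 365 days, so 365 − 251 = 114 days remain in 2109.
Full years 2110–2119: 8 common + 2 leap = 8×365 + 2×366 = 3652 days.
Total: 114 + 3652 + 255 = 4021 days.
4021 mod 7 = 3, so 3 days after Sunday is Wednesday.

Wednesday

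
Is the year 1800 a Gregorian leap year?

No

1800 is not a leap year (divisible by 100 but not 400).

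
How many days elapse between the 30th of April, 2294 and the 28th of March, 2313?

From April 30, 2294 to April 30, 2312: 18 years, of which 4 contain a Feb 29 — 14×365 + 4×366 = 6574 days.
(2300 is not a leap year (divisible by 100 but not 400).)
April 2312: 30 − 30 = 0 days remain.
Then 10 full months totalling 304 days.
March 1–28, 2313: 28 days.
Residual: 332 days.
Total: 6906 days.

6906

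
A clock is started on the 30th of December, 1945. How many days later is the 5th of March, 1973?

9927

Day-of-year of December 30, 1945: 364.
Day-of-year of March 5, 1973: 64.
1945 has 365 days, so 365 − 364 = 1 days remain in 1945.
Full years 1946–1972: 20 common + 7 leap = 20×365 + 7×366 = 9862 days.
Total: 1 + 9862 + 64 = 9927 days.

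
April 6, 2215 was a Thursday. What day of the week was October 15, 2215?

Sunday

April 2215: 30 − 6 = 24 days remain.
Then May (31), June (30), July (31), August (31), September (30): 31 + 30 + 31 + 31 + 30 = 153 days.
October 1–15, 2215: 15 days.
Total: 24 + 153 + 15 = 192 days.
192 mod 7 = 3, so 3 days after Thursday is Sunday.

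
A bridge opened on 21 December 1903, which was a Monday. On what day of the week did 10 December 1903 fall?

Count forward from the earlier date (December 10, 1903) to the later (December 21, 1903):
Within December 1903: 21 − 10 = 11 days.
11 mod 7 = 4, so 4 days before Monday is Thursday.

Thursday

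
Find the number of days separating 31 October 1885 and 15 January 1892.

Day-of-year of October 31, 1885: 304.
Day-of-year of January 15, 1892: 15.
1885 has 365 days, so 365 − 304 = 61 days remain in 1885.
Full years: 1886: 365; 1887: 365; 1888: 366; 1889: 365; 1890: 365; 1891: 365. Sum = 2191.
Total: 61 + 2191 + 15 = 2267 days.

2267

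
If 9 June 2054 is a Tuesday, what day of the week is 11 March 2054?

Count forward from the earlier date (March 11, 2054) to the later (June 9, 2054):
March 2054: 31 − 11 = 20 days remain.
Then April (30), May (31): 30 + 31 = 61 days.
June 1–9, 2054: 9 days.
Total: 20 + 61 + 9 = 90 days.
90 mod 7 = 6, so 6 days before Tuesday is Wednesday.

Wednesday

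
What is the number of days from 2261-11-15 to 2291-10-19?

Day-of-year of November 15, 2261: 319.
Day-of-year of October 19, 2291: 292.
2261 has 365 days, so 365 − 319 = 46 days remain in 2261.
Full years 2262–2290: 22 common + 7 leap = 22×365 + 7×366 = 10592 days.
Total: 46 + 10592 + 292 = 10930 days.

10930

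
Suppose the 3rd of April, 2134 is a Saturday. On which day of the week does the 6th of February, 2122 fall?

Friday

Count forward from the earlier date (February 6, 2122) to the later (April 3, 2134):
Day-of-year of February 6, 2122: 37.
Day-of-year of April 3, 2134: 93.
2122 has 365 days, so 365 − 37 = 328 days remain in 2122.
Full years 2123–2133: 8 common + 3 leap = 8×365 + 3×366 = 4018 days.
Total: 328 + 4018 + 93 = 4439 days.
4439 mod 7 = 1, so 1 day before Saturday is Friday.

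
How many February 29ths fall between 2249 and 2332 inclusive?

Years divisible by 4: 2252, 2256, …, 2332 — 21 in all.
Of these, 2300 is divisible by 100 but not 400, so not leap.
Leap years: 21 − 1 = 20.

20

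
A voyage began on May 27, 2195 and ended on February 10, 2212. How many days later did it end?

6102

Day-of-year of May 27, 2195: 147.
Day-of-year of February 10, 2212: 41.
2195 has 365 days, so 365 − 147 = 218 days remain in 2195.
Full years 2196–2211: 13 common + 3 leap = 13×365 + 3×366 = 5843 days.
Total: 218 + 5843 + 41 = 6102 days.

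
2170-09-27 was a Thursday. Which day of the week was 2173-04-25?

September 27, 2170 → September 27, 2171: 365 days.
September 27, 2171 → September 27, 2172: 366 days (2172 is a leap year).
September 2172: 30 − 27 = 3 days remain.
Then October (31), November (30), December (31), January (31), February 2173 (28), March (31): 31 + 30 + 31 + 31 + 28 + 31 = 182 days.
April 1–25, 2173: 25 days.
Residual: 210 days.
Total: 941 days.
941 mod 7 = 3, so 3 days after Thursday is Sunday.

Sunday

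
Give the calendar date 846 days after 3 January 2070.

28 April 2072

Count 846 days after January 3, 2070:
January 3, 2070 → January 3, 2071: 365 days.
January 3, 2071 → January 3, 2072: 365 days.
January 2072: 31 − 3 = 28 days remain.
Then February 2072 (29), March (31): 29 + 31 = 60 days.
April 1–28, 2072: 28 days.
Residual: 116 days.
Total: 846 days.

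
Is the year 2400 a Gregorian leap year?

2400 is a leap year (divisible by 400).

Yes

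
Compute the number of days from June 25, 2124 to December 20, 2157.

12231

Day-of-year of June 25, 2124: 177.
Day-of-year of December 20, 2157: 354.
2124 has 366 days, so 366 − 177 = 189 days remain in 2124.
Full years 2125–2156: 24 common + 8 leap = 24×365 + 8×366 = 11688 days.
Total: 189 + 11688 + 354 = 12231 days.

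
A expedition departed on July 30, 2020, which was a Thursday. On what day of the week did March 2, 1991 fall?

Count forward from the earlier date (March 2, 1991) to the later (July 30, 2020):
Day-of-year of March 2, 1991: 61.
Day-of-year of July 30, 2020: 212.
1991 has 365 days, so 365 − 61 = 304 days remain in 1991.
Full years 1992–2019: 21 common + 7 leap = 21×365 + 7×366 = 10227 days.
Total: 304 + 10227 + 212 = 10743 days.
10743 mod 7 = 5, so 5 days before Thursday is Saturday.

Saturday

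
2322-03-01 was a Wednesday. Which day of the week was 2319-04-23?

Wednesday

Count forward from the earlier date (April 23, 2319) to the later (March 1, 2322):
Day-of-year of April 23, 2319: 113.
Day-of-year of March 1, 2322: 60.
2319 has 365 days, so 365 − 113 = 252 days remain in 2319.
Full years: 2320: 366; 2321: 365. Sum = 731.
Total: 252 + 731 + 60 = 1043 days.
1043 is a multiple of 7, so 2319-04-23 falls on the same weekday: Wednesday.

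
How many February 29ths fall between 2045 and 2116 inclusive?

Years divisible by 4: 2048, 2052, …, 2116 — 18 in all.
Of these, 2100 is divisible by 100 but not 400, so not leap.
Leap years: 18 − 1 = 17.

17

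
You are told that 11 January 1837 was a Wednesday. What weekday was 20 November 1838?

Day-of-year of January 11, 1837: 11.
Day-of-year of November 20, 1838: 324.
1837 has 365 days, so 365 − 11 = 354 days remain in 1837.
Total: 354 + 324 = 678 days.
678 mod 7 = 6, so 6 days after Wednesday is Tuesday.

Tuesday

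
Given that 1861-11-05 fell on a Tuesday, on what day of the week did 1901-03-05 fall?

From November 5, 1861 to November 5, 1900: 39 years, of which 9 contain a Feb 29 — 30×365 + 9×366 = 14244 days.
(1900 is not a leap year (divisible by 100 but not 400).)
November 1900: 30 − 5 = 25 days remain.
Then December (31), January (31), February 1901 (28): 31 + 31 + 28 = 90 days.
March 1–5, 1901: 5 days.
Residual: 120 days.
Total: 14364 days.
14364 is a multiple of 7, so 1901-03-05 falls on the same weekday: Tuesday.

Tuesday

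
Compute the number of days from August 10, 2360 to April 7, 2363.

970

Day-of-year of August 10, 2360: 223.
Day-of-year of April 7, 2363: 97.
2360 has 366 days, so 366 − 223 = 143 days remain in 2360.
Full years: 2361: 365; 2362: 365. Sum = 730.
Total: 143 + 730 + 97 = 970 days.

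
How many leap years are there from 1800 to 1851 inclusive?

12

Years divisible by 4: 1800, 1804, …, 1848 — 13 in all.
Of these, 1800 is divisible by 100 but not 400, so not leap.
Leap years: 13 − 1 = 12.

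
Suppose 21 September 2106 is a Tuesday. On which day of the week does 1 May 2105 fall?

Friday

Count forward from the earlier date (May 1, 2105) to the later (September 21, 2106):
Day-of-year of May 1, 2105: 121.
Day-of-year of September 21, 2106: 264.
2105 has 365 days, so 365 − 121 = 244 days remain in 2105.
Total: 244 + 264 = 508 days.
508 mod 7 = 4, so 4 days before Tuesday is Friday.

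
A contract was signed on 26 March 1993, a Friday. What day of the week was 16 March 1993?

Tuesday

Count forward from the earlier date (March 16, 1993) to the later (March 26, 1993):
Within March 1993: 26 − 16 = 10 days.
10 mod 7 = 3, so 3 days before Friday is Tuesday.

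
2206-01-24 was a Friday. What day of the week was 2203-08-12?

Friday

Count forward from the earlier date (August 12, 2203) to the later (January 24, 2206):
August 12, 2203 → August 12, 2204: 366 days (2204 is a leap year).
August 12, 2204 → August 12, 2205: 365 days.
August 2205: 31 − 12 = 19 days remain.
Then September (30), October (31), November (30), December (31): 30 + 31 + 30 + 31 = 122 days.
January 1–24, 2206: 24 days.
Residual: 165 days.
Total: 896 days.
896 is a multiple of 7, so 2203-08-12 falls on the same weekday: Friday.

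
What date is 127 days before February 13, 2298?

October 9, 2297

Count 127 days before February 13, 2298:
October 2297: 31 − 9 = 22 days remain.
Then November (30), December (31), January (31): 30 + 31 + 31 = 92 days.
February 1–13, 2298: 13 days (2298 is not a leap year).
Residual: 127 days.
Total: 127 days.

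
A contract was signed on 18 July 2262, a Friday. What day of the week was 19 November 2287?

Saturday

From July 18, 2262 to July 18, 2287: 25 years, of which 6 contain a Feb 29 — 19×365 + 6×366 = 9131 days.
July 2287: 31 − 18 = 13 days remain.
Then August (31), September (30), October (31): 31 + 30 + 31 = 92 days.
November 1–19, 2287: 19 days.
Residual: 124 days.
Total: 9255 days.
9255 mod 7 = 1, so 1 day after Friday is Saturday.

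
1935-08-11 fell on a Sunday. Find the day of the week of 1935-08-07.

Count forward from the earlier date (August 7, 1935) to the later (August 11, 1935):
Within August 1935: 11 − 7 = 4 days.
4 mod 7 = 4, so 4 days before Sunday is Wednesday.

Wednesday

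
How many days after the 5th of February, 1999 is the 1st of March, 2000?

390

February 1999: 28 − 5 = 23 days remain (1999 is not a leap year, so February has 28 days).
Then 12 full months totalling 366 days.
March 1, 2000: 1 day.
Total: 23 + 366 + 1 = 390 days.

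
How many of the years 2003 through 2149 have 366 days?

36

Years divisible by 4: 2004, 2008, …, 2148 — 37 in all.
Of these, 2100 is divisible by 100 but not 400, so not leap.
Leap years: 37 − 1 = 36.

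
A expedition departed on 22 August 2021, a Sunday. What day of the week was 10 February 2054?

Tuesday

From August 22, 2021 to August 22, 2053: 32 years, of which 8 contain a Feb 29 — 24×365 + 8×366 = 11688 days.
August 2053: 31 − 22 = 9 days remain.
Then September (30), October (31), November (30), December (31), January (31): 30 + 31 + 30 + 31 + 31 = 153 days.
February 1–10, 2054: 10 days (2054 is not a leap year).
Residual: 172 days.
Total: 11860 days.
11860 mod 7 = 2, so 2 days after Sunday is Tuesday.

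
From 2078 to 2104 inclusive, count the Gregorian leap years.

6

Years divisible by 4 in [2078, 2104]: 2080, 2084, 2088, 2092, 2096, 2100, 2104.
Of these, 2100 is divisible by 100 but not 400, so not leap.
Leap years: 7 − 1 = 6.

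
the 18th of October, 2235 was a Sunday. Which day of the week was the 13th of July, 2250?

Saturday

Day-of-year of October 18, 2235: 291.
Day-of-year of July 13, 2250: 194.
2235 has 365 days, so 365 − 291 = 74 days remain in 2235.
Full years 2236–2249: 10 common + 4 leap = 10×365 + 4×366 = 5114 days.
Total: 74 + 5114 + 194 = 5382 days.
5382 mod 7 = 6, so 6 days after Sunday is Saturday.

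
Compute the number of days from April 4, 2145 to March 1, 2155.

3618

Day-of-year of April 4, 2145: 94.
Day-of-year of March 1, 2155: 60.
2145 has 365 days, so 365 − 94 = 271 days remain in 2145.
Full years 2146–2154: 7 common + 2 leap = 7×365 + 2×366 = 3287 days.
Total: 271 + 3287 + 60 = 3618 days.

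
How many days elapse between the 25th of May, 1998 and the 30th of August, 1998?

May 1998: 31 − 25 = 6 days remain.
Then June (30), July (31): 30 + 31 = 61 days.
August 1–30, 1998: 30 days.
Total: 6 + 61 + 30 = 97 days.

97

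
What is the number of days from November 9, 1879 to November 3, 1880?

Day-of-year of November 9, 1879: 313.
Day-of-year of November 3, 1880: 308.
1879 has 365 days, so 365 − 313 = 52 days remain in 1879.
Total: 52 + 308 = 360 days.

360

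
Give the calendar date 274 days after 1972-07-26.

1973-04-26

Count 274 days after July 26, 1972:
Day-of-year of July 26, 1972: 208.
Day-of-year of April 26, 1973: 116.
1972 has 366 days, so 366 − 208 = 158 days remain in 1972.
Total: 158 + 116 = 274 days.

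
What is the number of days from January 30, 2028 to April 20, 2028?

81

January 2028: 31 − 30 = 1 day remains.
Then February 2028 (29), March (31): 29 + 31 = 60 days.
April 1–20, 2028: 20 days.
Total: 1 + 60 + 20 = 81 days.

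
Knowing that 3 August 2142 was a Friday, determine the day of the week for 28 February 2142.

Wednesday

Count forward from the earlier date (February 28, 2142) to the later (August 3, 2142):
February 2142: 28 − 28 = 0 days remain (2142 is not a leap year, so February has 28 days).
Then March (31), April (30), May (31), June (30), July (31): 31 + 30 + 31 + 30 + 31 = 153 days.
August 1–3, 2142: 3 days.
Total: 0 + 153 + 3 = 156 days.
156 mod 7 = 2, so 2 days before Friday is Wednesday.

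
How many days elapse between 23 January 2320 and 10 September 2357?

13745

From January 23, 2320 to January 23, 2357: 37 years, of which 10 contain a Feb 29 — 27×365 + 10×366 = 13515 days.
January 2357: 31 − 23 = 8 days remain.
Then February 2357 (28), March (31), April (30), May (31), June (30), July (31), August (31): 28 + 31 + 30 + 31 + 30 + 31 + 31 = 212 days.
September 1–10, 2357: 10 days.
Residual: 230 days.
Total: 13745 days.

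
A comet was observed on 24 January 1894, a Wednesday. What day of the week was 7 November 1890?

Friday

Count forward from the earlier date (November 7, 1890) to the later (January 24, 1894):
Day-of-year of November 7, 1890: 311.
Day-of-year of January 24, 1894: 24.
1890 has 365 days, so 365 − 311 = 54 days remain in 1890.
Full years: 1891: 365; 1892: 366; 1893: 365. Sum = 1096.
Total: 54 + 1096 + 24 = 1174 days.
1174 mod 7 = 5, so 5 days before Wednesday is Friday.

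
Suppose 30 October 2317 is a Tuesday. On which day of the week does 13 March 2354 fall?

Day-of-year of October 30, 2317: 303.
Day-of-year of March 13, 2354: 72.
2317 has 365 days, so 365 − 303 = 62 days remain in 2317.
Full years 2318–2353: 27 common + 9 leap = 27×365 + 9×366 = 13149 days.
Total: 62 + 13149 + 72 = 13283 days.
13283 mod 7 = 4, so 4 days after Tuesday is Saturday.

Saturday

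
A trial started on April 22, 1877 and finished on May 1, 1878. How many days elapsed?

374

April 1877: 30 − 22 = 8 days remain.
Then 12 full months totalling 365 days.
May 1, 1878: 1 day.
Total: 8 + 365 + 1 = 374 days.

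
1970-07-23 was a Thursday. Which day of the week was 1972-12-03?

Sunday

July 23, 1970 → July 23, 1971: 365 days.
July 23, 1971 → July 23, 1972: 366 days (1972 is a leap year).
July 1972: 31 − 23 = 8 days remain.
Then August (31), September (30), October (31), November (30): 31 + 30 + 31 + 30 = 122 days.
December 1–3, 1972: 3 days.
Residual: 133 days.
Total: 864 days.
864 mod 7 = 3, so 3 days after Thursday is Sunday.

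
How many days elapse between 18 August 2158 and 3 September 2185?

Day-of-year of August 18, 2158: 230.
Day-of-year of September 3, 2185: 246.
2158 has 365 days, so 365 − 230 = 135 days remain in 2158.
Full years 2159–2184: 19 common + 7 leap = 19×365 + 7×366 = 9497 days.
Total: 135 + 9497 + 246 = 9878 days.

9878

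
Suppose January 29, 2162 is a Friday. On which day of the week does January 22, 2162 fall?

Friday

Count forward from the earlier date (January 22, 2162) to the later (January 29, 2162):
Within January 2162: 29 − 22 = 7 days.
7 is a multiple of 7, so January 22, 2162 falls on the same weekday: Friday.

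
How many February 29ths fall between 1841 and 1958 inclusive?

Years divisible by 4: 1844, 1848, …, 1956 — 29 in all.
Of these, 1900 is divisible by 100 but not 400, so not leap.
Leap years: 29 − 1 = 28.

28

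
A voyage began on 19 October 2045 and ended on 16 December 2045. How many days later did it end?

October 2045: 31 − 19 = 12 days remain.
Then November (30): 30 days.
December 1–16, 2045: 16 days.
Total: 12 + 30 + 16 = 58 days.

58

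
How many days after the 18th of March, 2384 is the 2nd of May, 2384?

March 2384: 31 − 18 = 13 days remain.
Then April (30): 30 days.
May 1–2, 2384: 2 days.
Total: 13 + 30 + 2 = 45 days.

45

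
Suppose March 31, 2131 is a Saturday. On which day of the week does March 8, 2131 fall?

Count forward from the earlier date (March 8, 2131) to the later (March 31, 2131):
Within March 2131: 31 − 8 = 23 days.
23 mod 7 = 2, so 2 days before Saturday is Thursday.

Thursday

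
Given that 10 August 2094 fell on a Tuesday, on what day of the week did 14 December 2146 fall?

Day-of-year of August 10, 2094: 222.
Day-of-year of December 14, 2146: 348.
2094 has 365 days, so 365 − 222 = 143 days remain in 2094.
Full years 2095–2145: 39 common + 12 leap = 39×365 + 12×366 = 18627 days.
Total: 143 + 18627 + 348 = 19118 days.
19118 mod 7 = 1, so 1 day after Tuesday is Wednesday.

Wednesday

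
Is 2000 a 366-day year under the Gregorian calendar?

2000 is a leap year (divisible by 400).

Yes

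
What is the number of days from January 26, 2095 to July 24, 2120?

9310

From January 26, 2095 to January 26, 2120: 25 years, of which 5 contain a Feb 29 — 20×365 + 5×366 = 9130 days.
(2100 is not a leap year (divisible by 100 but not 400).)
January 2120: 31 − 26 = 5 days remain.
Then February 2120 (29), March (31), April (30), May (31), June (30): 29 + 31 + 30 + 31 + 30 = 151 days.
July 1–24, 2120: 24 days.
Residual: 180 days.
Total: 9310 days.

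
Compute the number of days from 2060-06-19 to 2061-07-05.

June 19, 2060 → June 19, 2061: 365 days.
June 2061: 30 − 19 = 11 days remain.
July 1–5, 2061: 5 days.
Residual: 16 days.
Total: 381 days.

381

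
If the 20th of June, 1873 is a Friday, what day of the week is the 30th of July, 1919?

Wednesday

From June 20, 1873 to June 20, 1919: 46 years, of which 10 contain a Feb 29 — 36×365 + 10×366 = 16800 days.
(1900 is not a leap year (divisible by 100 but not 400).)
June 1919: 30 − 20 = 10 days remain.
July 1–30, 1919: 30 days.
Residual: 40 days.
Total: 16840 days.
16840 mod 7 = 5, so 5 days after Friday is Wednesday.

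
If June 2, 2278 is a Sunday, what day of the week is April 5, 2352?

Saturday

Day-of-year of June 2, 2278: 153.
Day-of-year of April 5, 2352: 96.
2278 has 365 days, so 365 − 153 = 212 days remain in 2278.
Full years 2279–2351: 56 common + 17 leap = 56×365 + 17×366 = 26662 days.
Total: 212 + 26662 + 96 = 26970 days.
26970 mod 7 = 6, so 6 days after Sunday is Saturday.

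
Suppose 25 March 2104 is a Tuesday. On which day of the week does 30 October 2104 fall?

March 2104: 31 − 25 = 6 days remain.
Then April (30), May (31), June (30), July (31), August (31), September (30): 30 + 31 + 30 + 31 + 31 + 30 = 183 days.
October 1–30, 2104: 30 days.
Total: 6 + 183 + 30 = 219 days.
219 mod 7 = 2, so 2 days after Tuesday is Thursday.

Thursday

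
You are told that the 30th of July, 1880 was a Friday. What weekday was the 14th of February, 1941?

Day-of-year of July 30, 1880: 212.
Day-of-year of February 14, 1941: 45.
1880 has 366 days, so 366 − 212 = 154 days remain in 1880.
Full years 1881–1940: 46 common + 14 leap = 46×365 + 14×366 = 21914 days.
Total: 154 + 21914 + 45 = 22113 days.
22113 is a multiple of 7, so the 14th of February, 1941 falls on the same weekday: Friday.

Friday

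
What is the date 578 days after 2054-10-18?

2056-05-18

Count 578 days after October 18, 2054:
Day-of-year of October 18, 2054: 291.
Day-of-year of May 18, 2056: 139.
2054 has 365 days, so 365 − 291 = 74 days remain in 2054.
Full years: 2055: 365. Sum = 365.
Total: 74 + 365 + 139 = 578 days.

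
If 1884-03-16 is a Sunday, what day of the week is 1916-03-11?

Saturday

Day-of-year of March 16, 1884: 76.
Day-of-year of March 11, 1916: 71.
1884 has 366 days, so 366 − 76 = 290 days remain in 1884.
Full years 1885–1915: 25 common + 6 leap = 25×365 + 6×366 = 11321 days.
Total: 290 + 11321 + 71 = 11682 days.
11682 mod 7 = 6, so 6 days after Sunday is Saturday.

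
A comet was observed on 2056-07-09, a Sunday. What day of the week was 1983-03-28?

Monday

Count forward from the earlier date (March 28, 1983) to the later (July 9, 2056):
Day-of-year of March 28, 1983: 87.
Day-of-year of July 9, 2056: 191.
1983 has 365 days, so 365 − 87 = 278 days remain in 1983.
Full years 1984–2055: 54 common + 18 leap = 54×365 + 18×366 = 26298 days.
Total: 278 + 26298 + 191 = 26767 days.
26767 mod 7 = 6, so 6 days before Sunday is Monday.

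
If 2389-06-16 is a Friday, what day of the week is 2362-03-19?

Count forward from the earlier date (March 19, 2362) to the later (June 16, 2389):
From March 19, 2362 to March 19, 2389: 27 years, of which 7 contain a Feb 29 — 20×365 + 7×366 = 9862 days.
March 2389: 31 − 19 = 12 days remain.
Then April (30), May (31): 30 + 31 = 61 days.
June 1–16, 2389: 16 days.
Residual: 89 days.
Total: 9951 days.
9951 mod 7 = 4, so 4 days before Friday is Monday.

Monday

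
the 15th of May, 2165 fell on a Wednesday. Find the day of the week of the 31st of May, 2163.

Tuesday

Count forward from the earlier date (May 31, 2163) to the later (May 15, 2165):
May 31, 2163 → May 31, 2164: 366 days (2164 is a leap year).
May 2164: 31 − 31 = 0 days remain.
Then 11 full months totalling 334 days.
May 1–15, 2165: 15 days.
Residual: 349 days.
Total: 715 days.
715 mod 7 = 1, so 1 day before Wednesday is Tuesday.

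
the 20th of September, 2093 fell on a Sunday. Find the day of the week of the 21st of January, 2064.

Monday

Count forward from the earlier date (January 21, 2064) to the later (September 20, 2093):
From January 21, 2064 to January 21, 2093: 29 years, of which 8 contain a Feb 29 — 21×365 + 8×366 = 10593 days.
January 2093: 31 − 21 = 10 days remain.
Then February 2093 (28), March (31), April (30), May (31), June (30), July (31), August (31): 28 + 31 + 30 + 31 + 30 + 31 + 31 = 212 days.
September 1–20, 2093: 20 days.
Residual: 242 days.
Total: 10835 days.
10835 mod 7 = 6, so 6 days before Sunday is Monday.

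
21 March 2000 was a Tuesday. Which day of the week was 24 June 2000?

Saturday

March 2000: 31 − 21 = 10 days remain.
Then April (30), May (31): 30 + 31 = 61 days.
June 1–24, 2000: 24 days.
Total: 10 + 61 + 24 = 95 days.
95 mod 7 = 4, so 4 days after Tuesday is Saturday.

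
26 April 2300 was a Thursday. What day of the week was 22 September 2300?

April 2300: 30 − 26 = 4 days remain.
Then May (31), June (30), July (31), August (31): 31 + 30 + 31 + 31 = 123 days.
September 1–22, 2300: 22 days.
Total: 4 + 123 + 22 = 149 days.
149 mod 7 = 2, so 2 days after Thursday is Saturday.

Saturday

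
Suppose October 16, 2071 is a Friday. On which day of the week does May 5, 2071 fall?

Tuesday

Count forward from the earlier date (May 5, 2071) to the later (October 16, 2071):
May 2071: 31 − 5 = 26 days remain.
Then June (30), July (31), August (31), September (30): 30 + 31 + 31 + 30 = 122 days.
October 1–16, 2071: 16 days.
Total: 26 + 122 + 16 = 164 days.
164 mod 7 = 3, so 3 days before Friday is Tuesday.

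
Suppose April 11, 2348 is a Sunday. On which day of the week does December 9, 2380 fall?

Tuesday

From April 11, 2348 to April 11, 2380: 32 years, of which 8 contain a Feb 29 — 24×365 + 8×366 = 11688 days.
April 2380: 30 − 11 = 19 days remain.
Then May (31), June (30), July (31), August (31), September (30), October (31), November (30): 31 + 30 + 31 + 31 + 30 + 31 + 30 = 214 days.
December 1–9, 2380: 9 days.
Residual: 242 days.
Total: 11930 days.
11930 mod 7 = 2, so 2 days after Sunday is Tuesday.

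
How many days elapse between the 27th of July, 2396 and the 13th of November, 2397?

474

Day-of-year of July 27, 2396: 209.
Day-of-year of November 13, 2397: 317.
2396 has 366 days, so 366 − 209 = 157 days remain in 2396.
Total: 157 + 317 = 474 days.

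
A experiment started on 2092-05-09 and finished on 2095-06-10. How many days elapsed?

1127

May 9, 2092 → May 9, 2093: 365 days.
May 9, 2093 → May 9, 2094: 365 days.
May 9, 2094 → May 9, 2095: 365 days.
May 2095: 31 − 9 = 22 days remain.
June 1–10, 2095: 10 days.
Residual: 32 days.
Total: 1127 days.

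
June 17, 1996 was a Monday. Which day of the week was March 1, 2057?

From June 17, 1996 to June 17, 2056: 60 years, of which 15 contain a Feb 29 — 45×365 + 15×366 = 21915 days.
(2000 is a leap year (divisible by 400).)
June 2056: 30 − 17 = 13 days remain.
Then July (31), August (31), September (30), October (31), November (30), December (31), January (31), February 2057 (28): 31 + 31 + 30 + 31 + 30 + 31 + 31 + 28 = 243 days.
March 1, 2057: 1 day.
Residual: 257 days.
Total: 22172 days.
22172 mod 7 = 3, so 3 days after Monday is Thursday.

Thursday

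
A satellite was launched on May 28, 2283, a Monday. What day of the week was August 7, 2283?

Tuesday

May 2283: 31 − 28 = 3 days remain.
Then June (30), July (31): 30 + 31 = 61 days.
August 1–7, 2283: 7 days.
Total: 3 + 61 + 7 = 71 days.
71 mod 7 = 1, so 1 day after Monday is Tuesday.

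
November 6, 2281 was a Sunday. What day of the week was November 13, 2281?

Sunday

Within November 2281: 13 − 6 = 7 days.
7 is a multiple of 7, so November 13, 2281 falls on the same weekday: Sunday.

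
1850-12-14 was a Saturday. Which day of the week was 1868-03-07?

Saturday

Day-of-year of December 14, 1850: 348.
Day-of-year of March 7, 1868: 67.
1850 has 365 days, so 365 − 348 = 17 days remain in 1850.
Full years 1851–1867: 13 common + 4 leap = 13×365 + 4×366 = 6209 days.
Total: 17 + 6209 + 67 = 6293 days.
6293 is a multiple of 7, so 1868-03-07 falls on the same weekday: Saturday.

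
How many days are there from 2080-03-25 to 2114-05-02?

Day-of-year of March 25, 2080: 85.
Day-of-year of May 2, 2114: 122.
2080 has 366 days, so 366 − 85 = 281 days remain in 2080.
Full years 2081–2113: 26 common + 7 leap = 26×365 + 7×366 = 12052 days.
Total: 281 + 12052 + 122 = 12455 days.

12455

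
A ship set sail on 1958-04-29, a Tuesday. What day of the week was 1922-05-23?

Count forward from the earlier date (May 23, 1922) to the later (April 29, 1958):
Day-of-year of May 23, 1922: 143.
Day-of-year of April 29, 1958: 119.
1922 has 365 days, so 365 − 143 = 222 days remain in 1922.
Full years 1923–1957: 26 common + 9 leap = 26×365 + 9×366 = 12784 days.
Total: 222 + 12784 + 119 = 13125 days.
13125 is a multiple of 7, so 1922-05-23 falls on the same weekday: Tuesday.

Tuesday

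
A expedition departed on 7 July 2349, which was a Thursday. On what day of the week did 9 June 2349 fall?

Thursday

Count forward from the earlier date (June 9, 2349) to the later (July 7, 2349):
June 2349: 30 − 9 = 21 days remain.
July 1–7, 2349: 7 days.
Total: 21 + 7 = 28 days.
28 is a multiple of 7, so 9 June 2349 falls on the same weekday: Thursday.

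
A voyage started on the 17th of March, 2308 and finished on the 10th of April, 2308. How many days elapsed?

March 2308: 31 − 17 = 14 days remain.
April 1–10, 2308: 10 days.
Total: 14 + 10 = 24 days.

24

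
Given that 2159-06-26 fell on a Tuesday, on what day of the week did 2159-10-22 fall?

Monday

June 2159: 30 − 26 = 4 days remain.
Then July (31), August (31), September (30): 31 + 31 + 30 = 92 days.
October 1–22, 2159: 22 days.
Total: 4 + 92 + 22 = 118 days.
118 mod 7 = 6, so 6 days after Tuesday is Monday.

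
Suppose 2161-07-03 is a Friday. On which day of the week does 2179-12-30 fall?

From July 3, 2161 to July 3, 2179: 18 years, of which 4 contain a Feb 29 — 14×365 + 4×366 = 6574 days.
July 2179: 31 − 3 = 28 days remain.
Then August (31), September (30), October (31), November (30): 31 + 30 + 31 + 30 = 122 days.
December 1–30, 2179: 30 days.
Residual: 180 days.
Total: 6754 days.
6754 mod 7 = 6, so 6 days after Friday is Thursday.

Thursday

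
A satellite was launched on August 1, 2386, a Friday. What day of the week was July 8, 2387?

Wednesday

August 2386: 31 − 1 = 30 days remain.
Then 10 full months totalling 303 days.
July 1–8, 2387: 8 days.
Residual: 341 days.
Total: 341 days.
341 mod 7 = 5, so 5 days after Friday is Wednesday.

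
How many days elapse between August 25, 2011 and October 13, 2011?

49

August 2011: 31 − 25 = 6 days remain.
Then September (30): 30 days.
October 1–13, 2011: 13 days.
Total: 6 + 30 + 13 = 49 days.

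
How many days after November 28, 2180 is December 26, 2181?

November 2180: 30 − 28 = 2 days remain.
Then 12 full months totalling 365 days.
December 1–26, 2181: 26 days.
Total: 2 + 365 + 26 = 393 days.

393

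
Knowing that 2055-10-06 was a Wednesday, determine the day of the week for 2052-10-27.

Count forward from the earlier date (October 27, 2052) to the later (October 6, 2055):
Day-of-year of October 27, 2052: 301.
Day-of-year of October 6, 2055: 279.
2052 has 366 days, so 366 − 301 = 65 days remain in 2052.
Full years: 2053: 365; 2054: 365. Sum = 730.
Total: 65 + 730 + 279 = 1074 days.
1074 mod 7 = 3, so 3 days before Wednesday is Sunday.

Sunday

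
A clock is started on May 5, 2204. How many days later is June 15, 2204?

41

May 2204: 31 − 5 = 26 days remain.
June 1–15, 2204: 15 days.
Total: 26 + 15 = 41 days.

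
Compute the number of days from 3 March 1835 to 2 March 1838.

Day-of-year of March 3, 1835: 62.
Day-of-year of March 2, 1838: 61.
1835 has 365 days, so 365 − 62 = 303 days remain in 1835.
Full years: 1836: 366; 1837: 365. Sum = 731.
Total: 303 + 731 + 61 = 1095 days.

1095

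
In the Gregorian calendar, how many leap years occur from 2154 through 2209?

13

Years divisible by 4: 2156, 2160, …, 2208 — 14 in all.
Of these, 2200 is divisible by 100 but not 400, so not leap.
Leap years: 14 − 1 = 13.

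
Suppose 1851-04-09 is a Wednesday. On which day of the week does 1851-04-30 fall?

Wednesday

Within April 1851: 30 − 9 = 21 days.
21 is a multiple of 7, so 1851-04-30 falls on the same weekday: Wednesday.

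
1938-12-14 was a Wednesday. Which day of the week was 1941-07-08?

Day-of-year of December 14, 1938: 348.
Day-of-year of July 8, 1941: 189.
1938 has 365 days, so 365 − 348 = 17 days remain in 1938.
Full years: 1939: 365; 1940: 366. Sum = 731.
Total: 17 + 731 + 189 = 937 days.
937 mod 7 = 6, so 6 days after Wednesday is Tuesday.

Tuesday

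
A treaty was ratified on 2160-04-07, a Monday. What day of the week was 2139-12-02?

Count forward from the earlier date (December 2, 2139) to the later (April 7, 2160):
Day-of-year of December 2, 2139: 336.
Day-of-year of April 7, 2160: 98.
2139 has 365 days, so 365 − 336 = 29 days remain in 2139.
Full years 2140–2159: 15 common + 5 leap = 15×365 + 5×366 = 7305 days.
Total: 29 + 7305 + 98 = 7432 days.
7432 mod 7 = 5, so 5 days before Monday is Wednesday.

Wednesday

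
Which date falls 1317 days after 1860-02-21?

1863-09-30

Count 1317 days after February 21, 1860:
Day-of-year of February 21, 1860: 52.
Day-of-year of September 30, 1863: 273.
1860 has 366 days, so 366 − 52 = 314 days remain in 1860.
Full years: 1861: 365; 1862: 365. Sum = 730.
Total: 314 + 730 + 273 = 1317 days.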